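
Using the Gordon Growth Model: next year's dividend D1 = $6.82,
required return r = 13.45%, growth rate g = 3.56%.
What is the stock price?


Formula: P = D1 / (r - g)
Spread: r - g = 0.1345 - 0.0356 = 0.0989
Substituting: P = $6.82 / 0.0989
P = $68.96

$68.96


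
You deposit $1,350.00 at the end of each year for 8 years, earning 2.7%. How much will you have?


Formula: FV = PMT * ((1+r)^n - 1) / r
Growth factor: (1 + 0.027)^8 = 1.237552
Numerator: 1.237552 - 1 = 0.237552
FV = $1,350.00 * 0.237552 / 0.027 = $11,877.61

$11,877.61


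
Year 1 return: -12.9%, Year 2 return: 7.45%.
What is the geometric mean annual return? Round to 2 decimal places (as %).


Formula: Geometric mean = ((1+r1)*(1+r2))^(1/2) - 1
Product: (1 + -0.129) * (1 + 0.0745) = 0.871 * 1.0745 = 0.93589
Square root: 0.93589^0.5 = 0.967414
Geometric mean = 0.967414 - 1 = -0.032586
As percentage: -3.26%

-3.26%


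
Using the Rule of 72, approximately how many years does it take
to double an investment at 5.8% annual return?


Formula: Years ≈ 72 / r
Substituting: Years ≈ 72 / 5.8
Years ≈ 12.4

12.4 years


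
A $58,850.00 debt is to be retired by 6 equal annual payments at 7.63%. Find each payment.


Formula: PMT = PV * r / (1 - (1+r)^(-n))
Denominator: 1 - (1 + 0.0763)^(-6) = 0.35672
Numerator: $58,850.00 * 0.0763 = 4490.255
PMT = 4490.255 / 0.35672 = $12,587.61

$12,587.61


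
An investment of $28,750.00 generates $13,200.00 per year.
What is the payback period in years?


Formula: Payback = investment / annual cash flow
Substituting: Payback = $28,750.00 / $13,200.00
Payback = 2.178 years

2.178 years


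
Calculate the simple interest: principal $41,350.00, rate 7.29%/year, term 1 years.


Formula: I = P * r * t
Substituting: I = $41,350.00 * 0.0729 * 1
Step: I = $41,350.00 * 0.0729
I = $3,014.42

$3,014.42


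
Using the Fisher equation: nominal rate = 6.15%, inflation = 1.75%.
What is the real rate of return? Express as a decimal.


Formula: (1 + r_real) = (1 + r_nom) / (1 + inflation)
Substituting: (1 + r_real) = 1.0615 / 1.0175
(1 + r_real) = 1.043243
r_real = 1.043243 - 1 = 0.043243

0.043243


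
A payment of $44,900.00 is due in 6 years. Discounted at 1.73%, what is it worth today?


Formula: PV = FV / (1 + r)^n
Substituting: PV = $44,900.00 / (1 + 0.0173)^6
Discount factor: (1.0173)^6 = 1.108394
PV = $44,900.00 / 1.108394 = $40,509.05

$40,509.05


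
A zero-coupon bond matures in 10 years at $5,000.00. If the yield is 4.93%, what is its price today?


Formula: Price = FV / (1 + r)^n
Substituting: Price = $5,000.00 / (1 + 0.0493)^10
Discount factor: (1.0493)^10 = 1.618068
Price = $5,000.00 / 1.618068 = $3,090.11

$3,090.11


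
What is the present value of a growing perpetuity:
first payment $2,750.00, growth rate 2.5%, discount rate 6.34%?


Formula: PV = C / (r - g)
Spread: r - g = 0.0634 - 0.025 = 0.0384
Substituting: PV = $2,750.00 / 0.0384
PV = $71,614.58

$71,614.58


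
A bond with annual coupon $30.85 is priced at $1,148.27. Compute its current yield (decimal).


Formula: Current yield = annual coupon / price
Substituting: CY = $30.85 / $1,148.27
CY = 0.026867

0.026867


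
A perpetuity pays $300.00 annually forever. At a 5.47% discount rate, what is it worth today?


Formula: PV = C / r
Substituting: PV = $300.00 / 0.0547
PV = $5,484.46

$5,484.46


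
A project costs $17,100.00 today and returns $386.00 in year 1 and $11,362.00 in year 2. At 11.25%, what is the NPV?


Formula: NPV = C0 + C1/(1+r) + C2/(1+r)^2
Discount C1: $386.00 / (1 + 0.1125) = $346.97
Discount C2: $11,362.00 / (1 + 0.1125)^2 = $9,180.26
NPV = -$17,100.00 + $346.97 + $9,180.26 = -$7,572.78

-$7,572.78


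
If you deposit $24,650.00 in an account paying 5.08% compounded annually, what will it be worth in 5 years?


Formula: FV = P * (1 + r)^n
Substituting: FV = $24,650.00 * (1 + 0.0508)^5
Growth factor: (1.0508)^5 = 1.281151
FV = $24,650.00 * 1.281151 = $31,580.37

$31,580.37


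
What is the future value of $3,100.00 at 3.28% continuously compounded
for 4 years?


Formula: FV = P * e^(r*t)
Exponent: r*t = 0.0328 * 4 = 0.1312
e^(0.1312) = 1.140196
FV = $3,100.00 * 1.140196 = $3,534.61

$3,534.61


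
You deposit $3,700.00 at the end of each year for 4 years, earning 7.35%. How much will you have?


Formula: FV = PMT * ((1+r)^n - 1) / r
Growth factor: (1 + 0.0735)^4 = 1.328031
Numerator: 1.328031 - 1 = 0.328031
FV = $3,700.00 * 0.328031 / 0.0735 = $16,513.12

$16,513.12


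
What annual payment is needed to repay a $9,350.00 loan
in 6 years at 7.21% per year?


Formula: PMT = PV * r / (1 - (1+r)^(-n))
Denominator: 1 - (1 + 0.0721)^(-6) = 0.341451
Numerator: $9,350.00 * 0.0721 = 674.135
PMT = 674.135 / 0.341451 = $1,974.33

$1,974.33


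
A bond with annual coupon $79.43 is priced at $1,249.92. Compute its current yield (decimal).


Formula: Current yield = annual coupon / price
Substituting: CY = $79.43 / $1,249.92
CY = 0.063548

0.063548


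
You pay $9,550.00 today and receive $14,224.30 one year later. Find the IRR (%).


Formula: IRR = C1/C0 - 1
Substituting: IRR = $14,224.30 / $9,550.00 - 1
Ratio: 1.489455 - 1 = 0.489455
IRR = 48.9455%

48.9455%


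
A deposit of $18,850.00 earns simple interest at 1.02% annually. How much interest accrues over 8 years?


Formula: I = P * r * t
Substituting: I = $18,850.00 * 0.0102 * 8
Step: I = $18,850.00 * 0.0816
I = $1,538.16

$1,538.16


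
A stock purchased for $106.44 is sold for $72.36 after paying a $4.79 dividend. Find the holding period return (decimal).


Formula: HPR = (P1 - P0 + D) / P0
Gain: $72.36 - $106.44 + $4.79 = -$29.29
HPR = -$29.29 / $106.44 = -0.2752

-0.2752


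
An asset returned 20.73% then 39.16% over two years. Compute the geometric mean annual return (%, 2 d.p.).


Formula: Geometric mean = ((1+r1)*(1+r2))^(1/2) - 1
Product: (1 + 0.2073) * (1 + 0.3916) = 1.2073 * 1.3916 = 1.680079
Square root: 1.680079^0.5 = 1.296178
Geometric mean = 1.296178 - 1 = 0.296178
As percentage: 29.62%

29.62%


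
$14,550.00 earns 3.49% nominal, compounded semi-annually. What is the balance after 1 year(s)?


Formula: FV = P * (1 + r/m)^(m*t)
Period rate: r/m = 0.0349 / 2 = 0.01745
Total periods: m*t = 2 * 1 = 2
Growth factor: (1 + 0.01745)^2 = 1.035205
FV = $14,550.00 * 1.035205 = $15,062.23

$15,062.23


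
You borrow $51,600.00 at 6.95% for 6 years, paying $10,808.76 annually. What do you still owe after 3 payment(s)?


Formula: Balance = PV*(1+r)^k - PMT*((1+r)^k - 1)/r
Growth: (1 + 0.0695)^3 = 1.223326
Accumulated factor: ((1+r)^k - 1)/r = 3.21333
Balance = $51,600.00 * 1.223326 - $10,808.76 * 3.21333
Balance = $28,391.53

$28,391.53


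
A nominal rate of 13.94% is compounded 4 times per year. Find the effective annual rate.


Formula: EAR = (1 + r/m)^m - 1
Period rate: r/m = 0.1394 / 4 = 0.03485
Compounding: (1 + 0.03485)^4 = 1.146858
EAR = 1.146858 - 1 = 0.146858

0.146858


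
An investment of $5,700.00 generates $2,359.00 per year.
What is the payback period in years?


Formula: Payback = investment / annual cash flow
Substituting: Payback = $5,700.00 / $2,359.00
Payback = 2.4163 years

2.4163 years


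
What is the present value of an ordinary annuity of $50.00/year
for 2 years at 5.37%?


Formula: PV = PMT * (1 - (1+r)^(-n)) / r
Discount factor: (1 + 0.0537)^(-2) = 0.900671
Bracket: 1 - 0.900671 = 0.099329
PV = $50.00 * 0.099329 / 0.0537 = $92.49

$92.49


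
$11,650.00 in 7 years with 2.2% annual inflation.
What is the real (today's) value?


Formula: Real value = nominal / (1 + inflation)^years
Price level: (1 + 0.022)^7 = 1.164545
Real value = $11,650.00 / 1.164545 = $10,003.91

$10,003.91


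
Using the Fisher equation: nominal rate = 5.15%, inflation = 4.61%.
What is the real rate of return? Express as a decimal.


Formula: (1 + r_real) = (1 + r_nom) / (1 + inflation)
Substituting: (1 + r_real) = 1.0515 / 1.0461
(1 + r_real) = 1.005162
r_real = 1.005162 - 1 = 0.005162

0.005162


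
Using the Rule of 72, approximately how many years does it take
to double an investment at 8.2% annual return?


Formula: Years ≈ 72 / r
Substituting: Years ≈ 72 / 8.2
Years ≈ 8.8

8.8 years


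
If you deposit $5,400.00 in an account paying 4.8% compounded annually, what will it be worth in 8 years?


Formula: FV = P * (1 + r)^n
Substituting: FV = $5,400.00 * (1 + 0.048)^8
Growth factor: (1.048)^8 = 1.455091
FV = $5,400.00 * 1.455091 = $7,857.49

$7,857.49


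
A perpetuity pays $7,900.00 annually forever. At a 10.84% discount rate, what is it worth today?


Formula: PV = C / r
Substituting: PV = $7,900.00 / 0.1084
PV = $72,878.23

$72,878.23


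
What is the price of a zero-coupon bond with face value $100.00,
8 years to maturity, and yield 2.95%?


Formula: Price = FV / (1 + r)^n
Substituting: Price = $100.00 / (1 + 0.0295)^8
Discount factor: (1.0295)^8 = 1.261859
Price = $100.00 / 1.261859 = $79.25

$79.25


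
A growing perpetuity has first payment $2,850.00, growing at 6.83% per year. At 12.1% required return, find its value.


Formula: PV = C / (r - g)
Spread: r - g = 0.121 - 0.0683 = 0.0527
Substituting: PV = $2,850.00 / 0.0527
PV = $54,079.70

$54,079.70


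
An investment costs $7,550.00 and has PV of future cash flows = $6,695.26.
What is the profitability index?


Formula: PI = PV(cash flows) / initial investment
Substituting: PI = $6,695.26 / $7,550.00
PI = 0.8868

0.8868


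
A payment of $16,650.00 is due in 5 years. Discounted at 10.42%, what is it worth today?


Formula: PV = FV / (1 + r)^n
Substituting: PV = $16,650.00 / (1 + 0.1042)^5
Discount factor: (1.1042)^5 = 1.641492
PV = $16,650.00 / 1.641492 = $10,143.21

$10,143.21


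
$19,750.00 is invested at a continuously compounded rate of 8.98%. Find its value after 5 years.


Formula: FV = P * e^(r*t)
Exponent: r*t = 0.0898 * 5 = 0.449
e^(0.449) = 1.566745
FV = $19,750.00 * 1.566745 = $30,943.21

$30,943.21


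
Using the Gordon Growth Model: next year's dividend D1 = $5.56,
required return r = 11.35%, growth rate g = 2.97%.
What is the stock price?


Formula: P = D1 / (r - g)
Spread: r - g = 0.1135 - 0.0297 = 0.0838
Substituting: P = $5.56 / 0.0838
P = $66.35

$66.35


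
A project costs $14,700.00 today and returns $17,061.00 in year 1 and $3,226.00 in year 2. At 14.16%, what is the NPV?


Formula: NPV = C0 + C1/(1+r) + C2/(1+r)^2
Discount C1: $17,061.00 / (1 + 0.1416) = $14,944.81
Discount C2: $3,226.00 / (1 + 0.1416)^2 = $2,475.35
NPV = -$14,700.00 + $14,944.81 + $2,475.35 = $2,720.16

$2,720.16


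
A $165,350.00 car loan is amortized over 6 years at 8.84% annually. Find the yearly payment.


Formula: PMT = PV * r / (1 - (1+r)^(-n))
Denominator: 1 - (1 + 0.0884)^(-6) = 0.398454
Numerator: $165,350.00 * 0.0884 = 14616.94
PMT = 14616.94 / 0.398454 = $36,684.13

$36,684.13


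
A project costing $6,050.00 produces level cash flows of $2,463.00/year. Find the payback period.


Formula: Payback = investment / annual cash flow
Substituting: Payback = $6,050.00 / $2,463.00
Payback = 2.4564 years

2.4564 years


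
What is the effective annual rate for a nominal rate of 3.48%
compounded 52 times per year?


Formula: EAR = (1 + r/m)^m - 1
Period rate: r/m = 0.0348 / 52 = 0.000669
Compounding: (1 + 0.000669)^52 = 1.035401
EAR = 1.035401 - 1 = 0.035401

0.035401


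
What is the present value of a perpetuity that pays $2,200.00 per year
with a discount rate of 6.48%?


Formula: PV = C / r
Substituting: PV = $2,200.00 / 0.0648
PV = $33,950.62

$33,950.62


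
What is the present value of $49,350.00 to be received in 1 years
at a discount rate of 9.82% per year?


Formula: PV = FV / (1 + r)^n
Substituting: PV = $49,350.00 / (1 + 0.0982)^1
Discount factor: (1.0982)^1 = 1.0982
PV = $49,350.00 / 1.0982 = $44,937.17

$44,937.17


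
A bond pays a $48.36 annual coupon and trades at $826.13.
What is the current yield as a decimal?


Formula: Current yield = annual coupon / price
Substituting: CY = $48.36 / $826.13
CY = 0.058538

0.058538


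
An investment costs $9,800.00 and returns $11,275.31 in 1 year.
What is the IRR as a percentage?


Formula: IRR = C1/C0 - 1
Substituting: IRR = $11,275.31 / $9,800.00 - 1
Ratio: 1.150542 - 1 = 0.150542
IRR = 15.0542%

15.0542%


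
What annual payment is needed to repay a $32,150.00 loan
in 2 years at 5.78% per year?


Formula: PMT = PV * r / (1 - (1+r)^(-n))
Denominator: 1 - (1 + 0.0578)^(-2) = 0.106298
Numerator: $32,150.00 * 0.0578 = 1858.27
PMT = 1858.27 / 0.106298 = $17,481.75

$17,481.75


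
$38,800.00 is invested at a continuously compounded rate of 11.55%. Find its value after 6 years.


Formula: FV = P * e^(r*t)
Exponent: r*t = 0.1155 * 6 = 0.693
e^(0.693) = 1.999706
FV = $38,800.00 * 1.999706 = $77,588.58

$77,588.58


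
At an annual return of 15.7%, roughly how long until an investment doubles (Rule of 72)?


Formula: Years ≈ 72 / r
Substituting: Years ≈ 72 / 15.7
Years ≈ 4.6

4.6 years


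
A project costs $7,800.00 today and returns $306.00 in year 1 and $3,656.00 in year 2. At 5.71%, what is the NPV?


Formula: NPV = C0 + C1/(1+r) + C2/(1+r)^2
Discount C1: $306.00 / (1 + 0.0571) = $289.47
Discount C2: $3,656.00 / (1 + 0.0571)^2 = $3,271.70
NPV = -$7,800.00 + $289.47 + $3,271.70 = -$4,238.82

-$4,238.82


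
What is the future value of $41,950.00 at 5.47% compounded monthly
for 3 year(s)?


Formula: FV = P * (1 + r/m)^(m*t)
Period rate: r/m = 0.0547 / 12 = 0.004558
Total periods: m*t = 12 * 3 = 36
Growth factor: (1 + 0.004558)^36 = 1.177893
FV = $41,950.00 * 1.177893 = $49,412.61

$49,412.61


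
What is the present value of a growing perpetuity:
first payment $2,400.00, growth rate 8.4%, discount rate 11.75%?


Formula: PV = C / (r - g)
Spread: r - g = 0.1175 - 0.084 = 0.0335
Substituting: PV = $2,400.00 / 0.0335
PV = $71,641.79

$71,641.79


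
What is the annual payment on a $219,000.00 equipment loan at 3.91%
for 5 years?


Formula: PMT = PV * r / (1 - (1+r)^(-n))
Denominator: 1 - (1 + 0.0391)^(-5) = 0.174507
Numerator: $219,000.00 * 0.0391 = 8562.9
PMT = 8562.9 / 0.174507 = $49,069.03

$49,069.03


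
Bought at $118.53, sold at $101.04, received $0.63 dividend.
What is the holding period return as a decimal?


Formula: HPR = (P1 - P0 + D) / P0
Gain: $101.04 - $118.53 + $0.63 = -$16.86
HPR = -$16.86 / $118.53 = -0.1422

-0.1422


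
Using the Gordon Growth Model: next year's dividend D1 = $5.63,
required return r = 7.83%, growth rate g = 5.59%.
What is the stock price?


Formula: P = D1 / (r - g)
Spread: r - g = 0.0783 - 0.0559 = 0.0224
Substituting: P = $5.63 / 0.0224
P = $251.34

$251.34


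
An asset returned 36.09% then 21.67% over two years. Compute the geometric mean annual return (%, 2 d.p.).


Formula: Geometric mean = ((1+r1)*(1+r2))^(1/2) - 1
Product: (1 + 0.3609) * (1 + 0.2167) = 1.3609 * 1.2167 = 1.655807
Square root: 1.655807^0.5 = 1.286782
Geometric mean = 1.286782 - 1 = 0.286782
As percentage: 28.68%

28.68%


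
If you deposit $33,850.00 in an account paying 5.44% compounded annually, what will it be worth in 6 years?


Formula: FV = P * (1 + r)^n
Substituting: FV = $33,850.00 * (1 + 0.0544)^6
Growth factor: (1.0544)^6 = 1.374144
FV = $33,850.00 * 1.374144 = $46,514.79

$46,514.79


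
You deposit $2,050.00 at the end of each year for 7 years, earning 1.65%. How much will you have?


Formula: FV = PMT * ((1+r)^n - 1) / r
Growth factor: (1 + 0.0165)^7 = 1.121377
Numerator: 1.121377 - 1 = 0.121377
FV = $2,050.00 * 0.121377 / 0.0165 = $15,080.18

$15,080.18


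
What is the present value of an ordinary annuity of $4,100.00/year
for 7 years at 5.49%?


Formula: PV = PMT * (1 - (1+r)^(-n)) / r
Discount factor: (1 + 0.0549)^(-7) = 0.687893
Bracket: 1 - 0.687893 = 0.312107
PV = $4,100.00 * 0.312107 / 0.0549 = $23,308.53

$23,308.53


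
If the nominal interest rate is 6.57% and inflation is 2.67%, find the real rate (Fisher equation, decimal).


Formula: (1 + r_real) = (1 + r_nom) / (1 + inflation)
Substituting: (1 + r_real) = 1.0657 / 1.0267
(1 + r_real) = 1.037986
r_real = 1.037986 - 1 = 0.037986

0.037986


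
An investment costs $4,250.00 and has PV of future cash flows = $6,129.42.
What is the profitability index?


Formula: PI = PV(cash flows) / initial investment
Substituting: PI = $6,129.42 / $4,250.00
PI = 1.4422

1.4422


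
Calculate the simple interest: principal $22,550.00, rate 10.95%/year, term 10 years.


Formula: I = P * r * t
Substituting: I = $22,550.00 * 0.1095 * 10
Step: I = $22,550.00 * 1.095
I = $24,692.25

$24,692.25


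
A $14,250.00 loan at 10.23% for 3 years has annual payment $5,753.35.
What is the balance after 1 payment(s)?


Formula: Balance = PV*(1+r)^k - PMT*((1+r)^k - 1)/r
Growth: (1 + 0.1023)^1 = 1.1023
Accumulated factor: ((1+r)^k - 1)/r = 1.0
Balance = $14,250.00 * 1.1023 - $5,753.35 * 1.0
Balance = $9,954.43

$9,954.43


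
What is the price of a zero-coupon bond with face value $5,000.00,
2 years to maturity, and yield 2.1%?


Formula: Price = FV / (1 + r)^n
Substituting: Price = $5,000.00 / (1 + 0.021)^2
Discount factor: (1.021)^2 = 1.042441
Price = $5,000.00 / 1.042441 = $4,796.43

$4,796.43


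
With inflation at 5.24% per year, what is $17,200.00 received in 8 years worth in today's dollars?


Formula: Real value = nominal / (1 + inflation)^years
Price level: (1 + 0.0524)^8 = 1.504689
Real value = $17,200.00 / 1.504689 = $11,430.93

$11,430.93


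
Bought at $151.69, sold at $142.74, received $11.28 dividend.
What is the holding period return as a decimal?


Formula: HPR = (P1 - P0 + D) / P0
Gain: $142.74 - $151.69 + $11.28 = $2.33
HPR = $2.33 / $151.69 = 0.0154

0.0154


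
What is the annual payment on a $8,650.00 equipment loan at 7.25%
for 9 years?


Formula: PMT = PV * r / (1 - (1+r)^(-n))
Denominator: 1 - (1 + 0.0725)^(-9) = 0.467372
Numerator: $8,650.00 * 0.0725 = 627.125
PMT = 627.125 / 0.467372 = $1,341.81

$1,341.81


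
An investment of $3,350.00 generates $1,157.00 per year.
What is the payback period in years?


Formula: Payback = investment / annual cash flow
Substituting: Payback = $3,350.00 / $1,157.00
Payback = 2.8954 years

2.8954 years


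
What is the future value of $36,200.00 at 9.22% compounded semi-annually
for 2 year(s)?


Formula: FV = P * (1 + r/m)^(m*t)
Period rate: r/m = 0.0922 / 2 = 0.0461
Total periods: m*t = 2 * 2 = 4
Growth factor: (1 + 0.0461)^4 = 1.197548
FV = $36,200.00 * 1.197548 = $43,351.23

$43,351.23


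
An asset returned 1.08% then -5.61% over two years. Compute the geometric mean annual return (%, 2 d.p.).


Formula: Geometric mean = ((1+r1)*(1+r2))^(1/2) - 1
Product: (1 + 0.0108) * (1 + -0.0561) = 1.0108 * 0.9439 = 0.954094
Square root: 0.954094^0.5 = 0.976777
Geometric mean = 0.976777 - 1 = -0.023223
As percentage: -2.32%

-2.32%


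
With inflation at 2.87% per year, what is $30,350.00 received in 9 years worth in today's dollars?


Formula: Real value = nominal / (1 + inflation)^years
Price level: (1 + 0.0287)^9 = 1.290027
Real value = $30,350.00 / 1.290027 = $23,526.65

$23,526.65


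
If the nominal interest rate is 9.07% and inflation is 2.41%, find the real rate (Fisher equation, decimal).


Formula: (1 + r_real) = (1 + r_nom) / (1 + inflation)
Substituting: (1 + r_real) = 1.0907 / 1.0241
(1 + r_real) = 1.065033
r_real = 1.065033 - 1 = 0.065033

0.065033


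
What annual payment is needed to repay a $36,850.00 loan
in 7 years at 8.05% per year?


Formula: PMT = PV * r / (1 - (1+r)^(-n))
Denominator: 1 - (1 + 0.0805)^(-7) = 0.418397
Numerator: $36,850.00 * 0.0805 = 2966.425
PMT = 2966.425 / 0.418397 = $7,089.98

$7,089.98


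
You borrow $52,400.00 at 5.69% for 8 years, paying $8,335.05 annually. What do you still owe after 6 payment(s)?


Formula: Balance = PV*(1+r)^k - PMT*((1+r)^k - 1)/r
Growth: (1 + 0.0569)^6 = 1.393809
Accumulated factor: ((1+r)^k - 1)/r = 6.921079
Balance = $52,400.00 * 1.393809 - $8,335.05 * 6.921079
Balance = $15,348.07

$15,348.07


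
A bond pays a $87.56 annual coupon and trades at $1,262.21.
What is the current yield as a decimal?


Formula: Current yield = annual coupon / price
Substituting: CY = $87.56 / $1,262.21
CY = 0.06937

0.06937


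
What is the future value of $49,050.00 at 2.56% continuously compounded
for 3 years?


Formula: FV = P * e^(r*t)
Exponent: r*t = 0.0256 * 3 = 0.0768
e^(0.0768) = 1.079826
FV = $49,050.00 * 1.079826 = $52,965.47

$52,965.47


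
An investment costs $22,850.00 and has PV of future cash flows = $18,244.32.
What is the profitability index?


Formula: PI = PV(cash flows) / initial investment
Substituting: PI = $18,244.32 / $22,850.00
PI = 0.7984

0.7984


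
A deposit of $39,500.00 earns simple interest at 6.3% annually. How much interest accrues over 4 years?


Formula: I = P * r * t
Substituting: I = $39,500.00 * 0.063 * 4
Step: I = $39,500.00 * 0.252
I = $9,954.00

$9,954.00


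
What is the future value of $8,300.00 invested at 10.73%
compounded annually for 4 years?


Formula: FV = P * (1 + r)^n
Substituting: FV = $8,300.00 * (1 + 0.1073)^4
Growth factor: (1.1073)^4 = 1.503354
FV = $8,300.00 * 1.503354 = $12,477.84

$12,477.84


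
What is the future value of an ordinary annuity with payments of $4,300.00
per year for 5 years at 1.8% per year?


Formula: FV = PMT * ((1+r)^n - 1) / r
Growth factor: (1 + 0.018)^5 = 1.093299
Numerator: 1.093299 - 1 = 0.093299
FV = $4,300.00 * 0.093299 / 0.018 = $22,288.06

$22,288.06


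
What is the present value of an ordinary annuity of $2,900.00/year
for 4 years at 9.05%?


Formula: PV = PMT * (1 - (1+r)^(-n)) / r
Discount factor: (1 + 0.0905)^(-4) = 0.707127
Bracket: 1 - 0.707127 = 0.292873
PV = $2,900.00 * 0.292873 / 0.0905 = $9,384.89

$9,384.89


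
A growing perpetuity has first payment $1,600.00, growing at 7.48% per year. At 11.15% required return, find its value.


Formula: PV = C / (r - g)
Spread: r - g = 0.1115 - 0.0748 = 0.0367
Substituting: PV = $1,600.00 / 0.0367
PV = $43,596.73

$43,596.73


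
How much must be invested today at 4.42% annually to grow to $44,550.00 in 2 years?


Formula: PV = FV / (1 + r)^n
Substituting: PV = $44,550.00 / (1 + 0.0442)^2
Discount factor: (1.0442)^2 = 1.090354
PV = $44,550.00 / 1.090354 = $40,858.30

$40,858.30


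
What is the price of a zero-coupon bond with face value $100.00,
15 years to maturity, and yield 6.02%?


Formula: Price = FV / (1 + r)^n
Substituting: Price = $100.00 / (1 + 0.0602)^15
Discount factor: (1.0602)^15 = 2.40335
Price = $100.00 / 2.40335 = $41.61

$41.61


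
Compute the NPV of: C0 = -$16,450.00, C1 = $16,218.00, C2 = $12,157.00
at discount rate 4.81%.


Formula: NPV = C0 + C1/(1+r) + C2/(1+r)^2
Discount C1: $16,218.00 / (1 + 0.0481) = $15,473.71
Discount C2: $12,157.00 / (1 + 0.0481)^2 = $11,066.77
NPV = -$16,450.00 + $15,473.71 + $11,066.77 = $10,090.49

$10,090.49


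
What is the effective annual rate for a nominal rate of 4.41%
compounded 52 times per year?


Formula: EAR = (1 + r/m)^m - 1
Period rate: r/m = 0.0441 / 52 = 0.000848
Compounding: (1 + 0.000848)^52 = 1.045067
EAR = 1.045067 - 1 = 0.045067

0.045067


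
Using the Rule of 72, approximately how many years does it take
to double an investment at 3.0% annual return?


Formula: Years ≈ 72 / r
Substituting: Years ≈ 72 / 3.0
Years ≈ 24.0

24.0 years


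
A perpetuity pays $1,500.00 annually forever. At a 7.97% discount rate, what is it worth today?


Formula: PV = C / r
Substituting: PV = $1,500.00 / 0.0797
PV = $18,820.58

$18,820.58


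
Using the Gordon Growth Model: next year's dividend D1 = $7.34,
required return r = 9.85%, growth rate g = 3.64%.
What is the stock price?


Formula: P = D1 / (r - g)
Spread: r - g = 0.0985 - 0.0364 = 0.0621
Substituting: P = $7.34 / 0.0621
P = $118.20

$118.20


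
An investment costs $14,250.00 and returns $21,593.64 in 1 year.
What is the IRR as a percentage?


Formula: IRR = C1/C0 - 1
Substituting: IRR = $21,593.64 / $14,250.00 - 1
Ratio: 1.515343 - 1 = 0.515343
IRR = 51.5343%

51.5343%


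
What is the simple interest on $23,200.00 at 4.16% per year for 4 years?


Formula: I = P * r * t
Substituting: I = $23,200.00 * 0.0416 * 4
Step: I = $23,200.00 * 0.1664
I = $3,860.48

$3,860.48


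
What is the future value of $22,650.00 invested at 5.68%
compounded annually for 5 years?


Formula: FV = P * (1 + r)^n
Substituting: FV = $22,650.00 * (1 + 0.0568)^5
Growth factor: (1.0568)^5 = 1.318148
FV = $22,650.00 * 1.318148 = $29,856.04

$29,856.04


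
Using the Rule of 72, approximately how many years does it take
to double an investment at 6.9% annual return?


Formula: Years ≈ 72 / r
Substituting: Years ≈ 72 / 6.9
Years ≈ 10.4

10.4 years


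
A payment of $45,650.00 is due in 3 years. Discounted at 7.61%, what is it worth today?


Formula: PV = FV / (1 + r)^n
Substituting: PV = $45,650.00 / (1 + 0.0761)^3
Discount factor: (1.0761)^3 = 1.246114
PV = $45,650.00 / 1.246114 = $36,633.88

$36,633.88


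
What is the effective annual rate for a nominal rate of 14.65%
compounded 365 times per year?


Formula: EAR = (1 + r/m)^m - 1
Period rate: r/m = 0.1465 / 365 = 0.000401
Compounding: (1 + 0.000401)^365 = 1.157741
EAR = 1.157741 - 1 = 0.157741

0.157741


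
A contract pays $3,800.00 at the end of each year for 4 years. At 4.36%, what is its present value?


Formula: PV = PMT * (1 - (1+r)^(-n)) / r
Discount factor: (1 + 0.0436)^(-4) = 0.84307
Bracket: 1 - 0.84307 = 0.15693
PV = $3,800.00 * 0.15693 / 0.0436 = $13,677.37

$13,677.37


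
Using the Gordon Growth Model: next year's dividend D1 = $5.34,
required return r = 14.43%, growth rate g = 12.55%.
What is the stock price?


Formula: P = D1 / (r - g)
Spread: r - g = 0.1443 - 0.1255 = 0.0188
Substituting: P = $5.34 / 0.0188
P = $284.04

$284.04


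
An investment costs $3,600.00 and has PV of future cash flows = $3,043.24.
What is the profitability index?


Formula: PI = PV(cash flows) / initial investment
Substituting: PI = $3,043.24 / $3,600.00
PI = 0.8453

0.8453


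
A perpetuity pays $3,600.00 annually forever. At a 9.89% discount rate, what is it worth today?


Formula: PV = C / r
Substituting: PV = $3,600.00 / 0.0989
PV = $36,400.40

$36,400.40


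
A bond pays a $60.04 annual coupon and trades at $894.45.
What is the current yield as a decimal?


Formula: Current yield = annual coupon / price
Substituting: CY = $60.04 / $894.45
CY = 0.067125

0.067125


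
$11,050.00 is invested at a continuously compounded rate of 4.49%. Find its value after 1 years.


Formula: FV = P * e^(r*t)
Exponent: r*t = 0.0449 * 1 = 0.0449
e^(0.0449) = 1.045923
FV = $11,050.00 * 1.045923 = $11,557.45

$11,557.45


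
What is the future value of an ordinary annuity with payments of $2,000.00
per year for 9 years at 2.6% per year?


Formula: FV = PMT * ((1+r)^n - 1) / r
Growth factor: (1 + 0.026)^9 = 1.259871
Numerator: 1.259871 - 1 = 0.259871
FV = $2,000.00 * 0.259871 / 0.026 = $19,990.11

$19,990.11


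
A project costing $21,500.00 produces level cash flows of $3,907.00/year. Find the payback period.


Formula: Payback = investment / annual cash flow
Substituting: Payback = $21,500.00 / $3,907.00
Payback = 5.5029 years

5.5029 years


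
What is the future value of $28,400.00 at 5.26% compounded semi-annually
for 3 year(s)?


Formula: FV = P * (1 + r/m)^(m*t)
Period rate: r/m = 0.0526 / 2 = 0.0263
Total periods: m*t = 2 * 3 = 6
Growth factor: (1 + 0.0263)^6 = 1.168546
FV = $28,400.00 * 1.168546 = $33,186.72

$33,186.72


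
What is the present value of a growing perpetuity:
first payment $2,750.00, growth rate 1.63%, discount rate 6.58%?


Formula: PV = C / (r - g)
Spread: r - g = 0.0658 - 0.0163 = 0.0495
Substituting: PV = $2,750.00 / 0.0495
PV = $55,555.56

$55,555.56


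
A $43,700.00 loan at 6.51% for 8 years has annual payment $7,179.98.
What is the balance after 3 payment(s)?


Formula: Balance = PV*(1+r)^k - PMT*((1+r)^k - 1)/r
Growth: (1 + 0.0651)^3 = 1.20829
Accumulated factor: ((1+r)^k - 1)/r = 3.199538
Balance = $43,700.00 * 1.20829 - $7,179.98 * 3.199538
Balance = $29,829.65

$29,829.65


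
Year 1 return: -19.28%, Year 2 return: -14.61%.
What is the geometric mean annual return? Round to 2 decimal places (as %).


Formula: Geometric mean = ((1+r1)*(1+r2))^(1/2) - 1
Product: (1 + -0.1928) * (1 + -0.1461) = 0.8072 * 0.8539 = 0.689268
Square root: 0.689268^0.5 = 0.830222
Geometric mean = 0.830222 - 1 = -0.169778
As percentage: -16.98%

-16.98%


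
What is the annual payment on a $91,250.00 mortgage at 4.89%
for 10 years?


Formula: PMT = PV * r / (1 - (1+r)^(-n))
Denominator: 1 - (1 + 0.0489)^(-10) = 0.379618
Numerator: $91,250.00 * 0.0489 = 4462.125
PMT = 4462.125 / 0.379618 = $11,754.25

$11,754.25


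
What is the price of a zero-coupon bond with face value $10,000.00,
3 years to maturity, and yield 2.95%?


Formula: Price = FV / (1 + r)^n
Substituting: Price = $10,000.00 / (1 + 0.0295)^3
Discount factor: (1.0295)^3 = 1.091136
Price = $10,000.00 / 1.091136 = $9,164.76

$9,164.76


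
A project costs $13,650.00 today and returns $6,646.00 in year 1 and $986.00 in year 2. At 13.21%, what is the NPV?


Formula: NPV = C0 + C1/(1+r) + C2/(1+r)^2
Discount C1: $6,646.00 / (1 + 0.1321) = $5,870.51
Discount C2: $986.00 / (1 + 0.1321)^2 = $769.32
NPV = -$13,650.00 + $5,870.51 + $769.32 = -$7,010.17

-$7,010.17


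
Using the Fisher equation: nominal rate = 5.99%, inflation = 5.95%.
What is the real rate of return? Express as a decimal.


Formula: (1 + r_real) = (1 + r_nom) / (1 + inflation)
Substituting: (1 + r_real) = 1.0599 / 1.0595
(1 + r_real) = 1.000378
r_real = 1.000378 - 1 = 0.000378

0.000378


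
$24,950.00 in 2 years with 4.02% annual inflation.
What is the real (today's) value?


Formula: Real value = nominal / (1 + inflation)^years
Price level: (1 + 0.0402)^2 = 1.082016
Real value = $24,950.00 / 1.082016 = $23,058.81

$23,058.81


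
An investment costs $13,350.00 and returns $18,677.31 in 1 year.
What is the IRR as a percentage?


Formula: IRR = C1/C0 - 1
Substituting: IRR = $18,677.31 / $13,350.00 - 1
Ratio: 1.399049 - 1 = 0.399049
IRR = 39.9049%

39.9049%


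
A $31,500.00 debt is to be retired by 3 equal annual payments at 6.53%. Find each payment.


Formula: PMT = PV * r / (1 - (1+r)^(-n))
Denominator: 1 - (1 + 0.0653)^(-3) = 0.17285
Numerator: $31,500.00 * 0.0653 = 2056.95
PMT = 2056.95 / 0.17285 = $11,900.20

$11,900.20


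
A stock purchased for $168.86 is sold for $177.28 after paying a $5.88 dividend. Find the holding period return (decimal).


Formula: HPR = (P1 - P0 + D) / P0
Gain: $177.28 - $168.86 + $5.88 = $14.30
HPR = $14.30 / $168.86 = 0.0847

0.0847


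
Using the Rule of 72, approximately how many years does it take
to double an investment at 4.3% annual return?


Formula: Years ≈ 72 / r
Substituting: Years ≈ 72 / 4.3
Years ≈ 16.7

16.7 years


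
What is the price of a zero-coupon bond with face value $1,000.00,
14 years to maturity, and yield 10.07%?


Formula: Price = FV / (1 + r)^n
Substituting: Price = $1,000.00 / (1 + 0.1007)^14
Discount factor: (1.1007)^14 = 3.831471
Price = $1,000.00 / 3.831471 = $261.00

$261.00


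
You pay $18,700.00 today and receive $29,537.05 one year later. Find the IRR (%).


Formula: IRR = C1/C0 - 1
Substituting: IRR = $29,537.05 / $18,700.00 - 1
Ratio: 1.579521 - 1 = 0.579521
IRR = 57.9521%

57.9521%


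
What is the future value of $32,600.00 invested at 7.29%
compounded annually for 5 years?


Formula: FV = P * (1 + r)^n
Substituting: FV = $32,600.00 * (1 + 0.0729)^5
Growth factor: (1.0729)^5 = 1.421662
FV = $32,600.00 * 1.421662 = $46,346.17

$46,346.17


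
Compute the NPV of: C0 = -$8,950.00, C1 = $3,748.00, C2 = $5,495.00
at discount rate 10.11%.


Formula: NPV = C0 + C1/(1+r) + C2/(1+r)^2
Discount C1: $3,748.00 / (1 + 0.1011) = $3,403.87
Discount C2: $5,495.00 / (1 + 0.1011)^2 = $4,532.25
NPV = -$8,950.00 + $3,403.87 + $4,532.25 = -$1,013.88

-$1,013.88


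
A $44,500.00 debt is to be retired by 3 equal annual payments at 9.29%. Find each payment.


Formula: PMT = PV * r / (1 - (1+r)^(-n))
Denominator: 1 - (1 + 0.0929)^(-3) = 0.233947
Numerator: $44,500.00 * 0.0929 = 4134.05
PMT = 4134.05 / 0.233947 = $17,670.87

$17,670.87


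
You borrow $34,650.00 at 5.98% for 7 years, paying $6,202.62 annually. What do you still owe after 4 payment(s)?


Formula: Balance = PV*(1+r)^k - PMT*((1+r)^k - 1)/r
Growth: (1 + 0.0598)^4 = 1.261524
Accumulated factor: ((1+r)^k - 1)/r = 4.373318
Balance = $34,650.00 * 1.261524 - $6,202.62 * 4.373318
Balance = $16,585.79

$16,585.79


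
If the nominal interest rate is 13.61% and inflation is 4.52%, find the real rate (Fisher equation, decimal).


Formula: (1 + r_real) = (1 + r_nom) / (1 + inflation)
Substituting: (1 + r_real) = 1.1361 / 1.0452
(1 + r_real) = 1.086969
r_real = 1.086969 - 1 = 0.086969

0.086969


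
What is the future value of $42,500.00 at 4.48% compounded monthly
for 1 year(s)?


Formula: FV = P * (1 + r/m)^(m*t)
Period rate: r/m = 0.0448 / 12 = 0.003733
Total periods: m*t = 12 * 1 = 12
Growth factor: (1 + 0.003733)^12 = 1.045731
FV = $42,500.00 * 1.045731 = $44,443.59

$44,443.59


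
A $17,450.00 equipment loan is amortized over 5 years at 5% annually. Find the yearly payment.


Formula: PMT = PV * r / (1 - (1+r)^(-n))
Denominator: 1 - (1 + 0.05)^(-5) = 0.216474
Numerator: $17,450.00 * 0.05 = 872.5
PMT = 872.5 / 0.216474 = $4,030.51

$4,030.51


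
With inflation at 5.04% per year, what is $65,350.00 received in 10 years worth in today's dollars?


Formula: Real value = nominal / (1 + inflation)^years
Price level: (1 + 0.0504)^10 = 1.635111
Real value = $65,350.00 / 1.635111 = $39,966.72

$39,966.72


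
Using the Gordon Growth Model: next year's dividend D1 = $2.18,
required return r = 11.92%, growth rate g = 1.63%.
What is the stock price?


Formula: P = D1 / (r - g)
Spread: r - g = 0.1192 - 0.0163 = 0.1029
Substituting: P = $2.18 / 0.1029
P = $21.19

$21.19


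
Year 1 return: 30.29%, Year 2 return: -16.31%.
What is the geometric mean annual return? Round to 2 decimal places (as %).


Formula: Geometric mean = ((1+r1)*(1+r2))^(1/2) - 1
Product: (1 + 0.3029) * (1 + -0.1631) = 1.3029 * 0.8369 = 1.090397
Square root: 1.090397^0.5 = 1.044221
Geometric mean = 1.044221 - 1 = 0.044221
As percentage: 4.42%

4.42%


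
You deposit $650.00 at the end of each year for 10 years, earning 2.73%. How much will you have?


Formula: FV = PMT * ((1+r)^n - 1) / r
Growth factor: (1 + 0.0273)^10 = 1.3091
Numerator: 1.3091 - 1 = 0.3091
FV = $650.00 * 0.3091 / 0.0273 = $7,359.53

$7,359.53


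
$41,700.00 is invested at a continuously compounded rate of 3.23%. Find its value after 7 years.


Formula: FV = P * e^(r*t)
Exponent: r*t = 0.0323 * 7 = 0.2261
e^(0.2261) = 1.253701
FV = $41,700.00 * 1.253701 = $52,279.33

$52,279.33


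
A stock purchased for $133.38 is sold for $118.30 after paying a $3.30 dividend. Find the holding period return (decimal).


Formula: HPR = (P1 - P0 + D) / P0
Gain: $118.30 - $133.38 + $3.30 = -$11.78
HPR = -$11.78 / $133.38 = -0.0883

-0.0883


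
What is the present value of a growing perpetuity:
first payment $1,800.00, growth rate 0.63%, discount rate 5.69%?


Formula: PV = C / (r - g)
Spread: r - g = 0.0569 - 0.0063 = 0.0506
Substituting: PV = $1,800.00 / 0.0506
PV = $35,573.12

$35,573.12


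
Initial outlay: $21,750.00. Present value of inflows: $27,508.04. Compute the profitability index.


Formula: PI = PV(cash flows) / initial investment
Substituting: PI = $27,508.04 / $21,750.00
PI = 1.2647

1.2647


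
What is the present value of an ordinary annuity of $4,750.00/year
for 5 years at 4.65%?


Formula: PV = PMT * (1 - (1+r)^(-n)) / r
Discount factor: (1 + 0.0465)^(-5) = 0.796717
Bracket: 1 - 0.796717 = 0.203283
PV = $4,750.00 * 0.203283 / 0.0465 = $20,765.51

$20,765.51


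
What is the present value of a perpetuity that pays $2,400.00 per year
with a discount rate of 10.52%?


Formula: PV = C / r
Substituting: PV = $2,400.00 / 0.1052
PV = $22,813.69

$22,813.69


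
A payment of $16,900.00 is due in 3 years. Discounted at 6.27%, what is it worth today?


Formula: PV = FV / (1 + r)^n
Substituting: PV = $16,900.00 / (1 + 0.0627)^3
Discount factor: (1.0627)^3 = 1.20014
PV = $16,900.00 / 1.20014 = $14,081.69

$14,081.69


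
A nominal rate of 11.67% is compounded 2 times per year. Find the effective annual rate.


Formula: EAR = (1 + r/m)^m - 1
Period rate: r/m = 0.1167 / 2 = 0.05835
Compounding: (1 + 0.05835)^2 = 1.120105
EAR = 1.120105 - 1 = 0.120105

0.120105


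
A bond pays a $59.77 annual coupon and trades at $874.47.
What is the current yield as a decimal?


Formula: Current yield = annual coupon / price
Substituting: CY = $59.77 / $874.47
CY = 0.06835

0.06835


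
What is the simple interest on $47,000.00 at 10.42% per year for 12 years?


Formula: I = P * r * t
Substituting: I = $47,000.00 * 0.1042 * 12
Step: I = $47,000.00 * 1.2504
I = $58,768.80

$58,768.80


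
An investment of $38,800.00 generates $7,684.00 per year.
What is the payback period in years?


Formula: Payback = investment / annual cash flow
Substituting: Payback = $38,800.00 / $7,684.00
Payback = 5.0495 years

5.0495 years


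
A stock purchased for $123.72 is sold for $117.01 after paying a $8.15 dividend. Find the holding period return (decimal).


Formula: HPR = (P1 - P0 + D) / P0
Gain: $117.01 - $123.72 + $8.15 = $1.44
HPR = $1.44 / $123.72 = 0.0116

0.0116


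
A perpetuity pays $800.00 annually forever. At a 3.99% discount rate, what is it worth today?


Formula: PV = C / r
Substituting: PV = $800.00 / 0.0399
PV = $20,050.13

$20,050.13


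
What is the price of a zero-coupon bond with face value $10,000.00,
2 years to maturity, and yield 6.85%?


Formula: Price = FV / (1 + r)^n
Substituting: Price = $10,000.00 / (1 + 0.0685)^2
Discount factor: (1.0685)^2 = 1.141692
Price = $10,000.00 / 1.141692 = $8,758.93

$8,758.93


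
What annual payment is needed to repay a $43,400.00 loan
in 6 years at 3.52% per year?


Formula: PMT = PV * r / (1 - (1+r)^(-n))
Denominator: 1 - (1 + 0.0352)^(-6) = 0.187442
Numerator: $43,400.00 * 0.0352 = 1527.68
PMT = 1527.68 / 0.187442 = $8,150.15

$8,150.15


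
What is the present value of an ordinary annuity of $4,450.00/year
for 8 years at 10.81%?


Formula: PV = PMT * (1 - (1+r)^(-n)) / r
Discount factor: (1 + 0.1081)^(-8) = 0.439915
Bracket: 1 - 0.439915 = 0.560085
PV = $4,450.00 * 0.560085 / 0.1081 = $23,056.25

$23,056.25


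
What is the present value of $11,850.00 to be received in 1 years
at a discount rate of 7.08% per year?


Formula: PV = FV / (1 + r)^n
Substituting: PV = $11,850.00 / (1 + 0.0708)^1
Discount factor: (1.0708)^1 = 1.0708
PV = $11,850.00 / 1.0708 = $11,066.49

$11,066.49


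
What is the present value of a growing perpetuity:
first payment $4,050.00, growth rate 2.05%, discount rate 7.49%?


Formula: PV = C / (r - g)
Spread: r - g = 0.0749 - 0.0205 = 0.0544
Substituting: PV = $4,050.00 / 0.0544
PV = $74,448.53

$74,448.53


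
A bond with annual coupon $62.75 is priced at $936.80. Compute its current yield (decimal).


Formula: Current yield = annual coupon / price
Substituting: CY = $62.75 / $936.80
CY = 0.066983

0.066983


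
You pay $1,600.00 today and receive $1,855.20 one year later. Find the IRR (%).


Formula: IRR = C1/C0 - 1
Substituting: IRR = $1,855.20 / $1,600.00 - 1
Ratio: 1.1595 - 1 = 0.1595
IRR = 15.95%

15.95%


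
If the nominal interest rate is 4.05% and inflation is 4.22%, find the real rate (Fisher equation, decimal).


Formula: (1 + r_real) = (1 + r_nom) / (1 + inflation)
Substituting: (1 + r_real) = 1.0405 / 1.0422
(1 + r_real) = 0.998369
r_real = 0.998369 - 1 = -0.001631

-0.001631
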